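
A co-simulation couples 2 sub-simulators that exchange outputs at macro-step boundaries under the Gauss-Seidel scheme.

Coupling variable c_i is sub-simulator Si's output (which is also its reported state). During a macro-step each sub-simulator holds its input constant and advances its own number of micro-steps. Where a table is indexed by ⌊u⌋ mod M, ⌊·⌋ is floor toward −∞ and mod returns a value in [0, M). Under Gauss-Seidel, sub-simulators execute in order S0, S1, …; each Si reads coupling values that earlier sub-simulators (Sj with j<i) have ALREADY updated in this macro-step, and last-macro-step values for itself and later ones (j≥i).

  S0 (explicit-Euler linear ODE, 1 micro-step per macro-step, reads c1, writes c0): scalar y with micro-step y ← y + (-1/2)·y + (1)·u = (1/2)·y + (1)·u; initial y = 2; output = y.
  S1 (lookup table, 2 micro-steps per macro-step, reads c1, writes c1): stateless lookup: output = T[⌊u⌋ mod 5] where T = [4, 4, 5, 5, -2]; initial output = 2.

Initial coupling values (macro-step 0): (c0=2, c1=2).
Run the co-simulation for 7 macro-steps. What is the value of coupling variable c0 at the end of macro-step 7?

macro 1: S0 reads c1=2 → after 1×micro: 3; S1 reads c1=2 → after 2×micro: 5 ⇒ (c0=3, c1=5)
macro 2: S0 reads c1=5 → after 1×micro: 13/2; S1 reads c1=5 → after 2×micro: 4 ⇒ (c0=13/2, c1=4)
macro 3: S0 reads c1=4 → after 1×micro: 29/4; S1 reads c1=4 → after 2×micro: -2 ⇒ (c0=29/4, c1=-2)
macro 4: S0 reads c1=-2 → after 1×micro: 13/8; S1 reads c1=-2 → after 2×micro: 5 ⇒ (c0=13/8, c1=5)
macro 5: S0 reads c1=5 → after 1×micro: 93/16; S1 reads c1=5 → after 2×micro: 4 ⇒ (c0=93/16, c1=4)
macro 6: S0 reads c1=4 → after 1×micro: 221/32; S1 reads c1=4 → after 2×micro: -2 ⇒ (c0=221/32, c1=-2)
macro 7: S0 reads c1=-2 → after 1×micro: 93/64; S1 reads c1=-2 → after 2×micro: 5 ⇒ (c0=93/64, c1=5)

c0 at macro-step 7 = 93/64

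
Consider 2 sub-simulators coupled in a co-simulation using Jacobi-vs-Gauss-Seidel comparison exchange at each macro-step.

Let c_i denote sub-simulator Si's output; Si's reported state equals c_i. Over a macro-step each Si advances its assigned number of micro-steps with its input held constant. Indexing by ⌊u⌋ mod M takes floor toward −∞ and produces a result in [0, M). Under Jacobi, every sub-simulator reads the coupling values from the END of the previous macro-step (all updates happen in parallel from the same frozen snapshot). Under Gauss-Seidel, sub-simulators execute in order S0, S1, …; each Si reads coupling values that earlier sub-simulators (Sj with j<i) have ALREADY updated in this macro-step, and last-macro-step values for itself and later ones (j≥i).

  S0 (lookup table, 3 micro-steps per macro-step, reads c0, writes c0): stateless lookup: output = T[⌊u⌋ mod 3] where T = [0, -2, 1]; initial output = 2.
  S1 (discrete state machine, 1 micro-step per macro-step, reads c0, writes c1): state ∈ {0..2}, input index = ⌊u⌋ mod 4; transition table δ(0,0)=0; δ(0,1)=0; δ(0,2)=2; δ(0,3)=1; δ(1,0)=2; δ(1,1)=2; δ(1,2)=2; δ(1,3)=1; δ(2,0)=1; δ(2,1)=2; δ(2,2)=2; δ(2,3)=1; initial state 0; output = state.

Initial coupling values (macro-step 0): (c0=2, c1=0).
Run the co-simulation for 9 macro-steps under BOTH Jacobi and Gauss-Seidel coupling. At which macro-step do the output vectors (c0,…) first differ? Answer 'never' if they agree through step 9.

[Jacobi] macro 1: S0 reads c0=2 → after 3×micro: 1; S1 reads c0=2 → after 1×micro: 2 ⇒ (c0=1, c1=2)
[Jacobi] macro 2: S0 reads c0=1 → after 3×micro: -2; S1 reads c0=1 → after 1×micro: 2 ⇒ (c0=-2, c1=2)
[Jacobi] macro 3: S0 reads c0=-2 → after 3×micro: -2; S1 reads c0=-2 → after 1×micro: 2 ⇒ (c0=-2, c1=2)
[Jacobi] macro 4: S0 reads c0=-2 → after 3×micro: -2; S1 reads c0=-2 → after 1×micro: 2 ⇒ (c0=-2, c1=2)
[Jacobi] macro 5: S0 reads c0=-2 → after 3×micro: -2; S1 reads c0=-2 → after 1×micro: 2 ⇒ (c0=-2, c1=2)
[Jacobi] macro 6: S0 reads c0=-2 → after 3×micro: -2; S1 reads c0=-2 → after 1×micro: 2 ⇒ (c0=-2, c1=2)
[Jacobi] macro 7: S0 reads c0=-2 → after 3×micro: -2; S1 reads c0=-2 → after 1×micro: 2 ⇒ (c0=-2, c1=2)
[Jacobi] macro 8: S0 reads c0=-2 → after 3×micro: -2; S1 reads c0=-2 → after 1×micro: 2 ⇒ (c0=-2, c1=2)
[Jacobi] macro 9: S0 reads c0=-2 → after 3×micro: -2; S1 reads c0=-2 → after 1×micro: 2 ⇒ (c0=-2, c1=2)
[Gauss-Seidel] macro 1: S0 reads c0=2 → after 3×micro: 1; S1 reads c0=1 → after 1×micro: 0 ⇒ (c0=1, c1=0)
[Gauss-Seidel] macro 2: S0 reads c0=1 → after 3×micro: -2; S1 reads c0=-2 → after 1×micro: 2 ⇒ (c0=-2, c1=2)
[Gauss-Seidel] macro 3: S0 reads c0=-2 → after 3×micro: -2; S1 reads c0=-2 → after 1×micro: 2 ⇒ (c0=-2, c1=2)
[Gauss-Seidel] macro 4: S0 reads c0=-2 → after 3×micro: -2; S1 reads c0=-2 → after 1×micro: 2 ⇒ (c0=-2, c1=2)
[Gauss-Seidel] macro 5: S0 reads c0=-2 → after 3×micro: -2; S1 reads c0=-2 → after 1×micro: 2 ⇒ (c0=-2, c1=2)
[Gauss-Seidel] macro 6: S0 reads c0=-2 → after 3×micro: -2; S1 reads c0=-2 → after 1×micro: 2 ⇒ (c0=-2, c1=2)
[Gauss-Seidel] macro 7: S0 reads c0=-2 → after 3×micro: -2; S1 reads c0=-2 → after 1×micro: 2 ⇒ (c0=-2, c1=2)
[Gauss-Seidel] macro 8: S0 reads c0=-2 → after 3×micro: -2; S1 reads c0=-2 → after 1×micro: 2 ⇒ (c0=-2, c1=2)
[Gauss-Seidel] macro 9: S0 reads c0=-2 → after 3×micro: -2; S1 reads c0=-2 → after 1×micro: 2 ⇒ (c0=-2, c1=2)

first divergence at macro-step: 1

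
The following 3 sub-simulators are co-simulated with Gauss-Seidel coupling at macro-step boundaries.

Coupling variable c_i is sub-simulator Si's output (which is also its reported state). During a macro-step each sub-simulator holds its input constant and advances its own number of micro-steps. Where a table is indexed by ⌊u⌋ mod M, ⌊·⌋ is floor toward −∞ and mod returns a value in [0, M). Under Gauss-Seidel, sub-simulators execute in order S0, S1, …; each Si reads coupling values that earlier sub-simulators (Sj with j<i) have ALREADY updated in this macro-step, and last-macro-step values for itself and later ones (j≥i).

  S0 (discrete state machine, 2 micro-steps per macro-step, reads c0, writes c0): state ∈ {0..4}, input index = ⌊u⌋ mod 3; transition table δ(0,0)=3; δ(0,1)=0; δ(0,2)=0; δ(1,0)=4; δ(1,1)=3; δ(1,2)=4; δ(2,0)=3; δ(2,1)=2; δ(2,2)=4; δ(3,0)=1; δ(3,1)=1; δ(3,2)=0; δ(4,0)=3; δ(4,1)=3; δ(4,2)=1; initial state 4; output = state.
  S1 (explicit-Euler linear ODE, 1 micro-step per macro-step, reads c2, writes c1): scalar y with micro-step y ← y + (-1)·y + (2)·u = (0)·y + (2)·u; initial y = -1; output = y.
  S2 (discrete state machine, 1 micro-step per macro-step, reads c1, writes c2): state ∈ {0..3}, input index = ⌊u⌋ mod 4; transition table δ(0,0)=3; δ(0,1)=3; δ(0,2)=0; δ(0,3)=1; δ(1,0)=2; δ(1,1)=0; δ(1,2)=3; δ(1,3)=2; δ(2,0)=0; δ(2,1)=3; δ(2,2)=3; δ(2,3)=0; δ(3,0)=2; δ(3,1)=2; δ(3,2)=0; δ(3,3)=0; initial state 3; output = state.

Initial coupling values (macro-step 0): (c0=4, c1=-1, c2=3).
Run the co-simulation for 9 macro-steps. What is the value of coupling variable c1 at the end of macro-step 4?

macro 1: S0 reads c0=4 → after 2×micro: 1; S1 reads c2=3 → after 1×micro: 6; S2 reads c1=6 → after 1×micro: 0 ⇒ (c0=1, c1=6, c2=0)
macro 2: S0 reads c0=1 → after 2×micro: 1; S1 reads c2=0 → after 1×micro: 0; S2 reads c1=0 → after 1×micro: 3 ⇒ (c0=1, c1=0, c2=3)
macro 3: S0 reads c0=1 → after 2×micro: 1; S1 reads c2=3 → after 1×micro: 6; S2 reads c1=6 → after 1×micro: 0 ⇒ (c0=1, c1=6, c2=0)
macro 4: S0 reads c0=1 → after 2×micro: 1; S1 reads c2=0 → after 1×micro: 0; S2 reads c1=0 → after 1×micro: 3 ⇒ (c0=1, c1=0, c2=3)
macro 5: S0 reads c0=1 → after 2×micro: 1; S1 reads c2=3 → after 1×micro: 6; S2 reads c1=6 → after 1×micro: 0 ⇒ (c0=1, c1=6, c2=0)
macro 6: S0 reads c0=1 → after 2×micro: 1; S1 reads c2=0 → after 1×micro: 0; S2 reads c1=0 → after 1×micro: 3 ⇒ (c0=1, c1=0, c2=3)
macro 7: S0 reads c0=1 → after 2×micro: 1; S1 reads c2=3 → after 1×micro: 6; S2 reads c1=6 → after 1×micro: 0 ⇒ (c0=1, c1=6, c2=0)
macro 8: S0 reads c0=1 → after 2×micro: 1; S1 reads c2=0 → after 1×micro: 0; S2 reads c1=0 → after 1×micro: 3 ⇒ (c0=1, c1=0, c2=3)
macro 9: S0 reads c0=1 → after 2×micro: 1; S1 reads c2=3 → after 1×micro: 6; S2 reads c1=6 → after 1×micro: 0 ⇒ (c0=1, c1=6, c2=0)

c1 at macro-step 4 = 0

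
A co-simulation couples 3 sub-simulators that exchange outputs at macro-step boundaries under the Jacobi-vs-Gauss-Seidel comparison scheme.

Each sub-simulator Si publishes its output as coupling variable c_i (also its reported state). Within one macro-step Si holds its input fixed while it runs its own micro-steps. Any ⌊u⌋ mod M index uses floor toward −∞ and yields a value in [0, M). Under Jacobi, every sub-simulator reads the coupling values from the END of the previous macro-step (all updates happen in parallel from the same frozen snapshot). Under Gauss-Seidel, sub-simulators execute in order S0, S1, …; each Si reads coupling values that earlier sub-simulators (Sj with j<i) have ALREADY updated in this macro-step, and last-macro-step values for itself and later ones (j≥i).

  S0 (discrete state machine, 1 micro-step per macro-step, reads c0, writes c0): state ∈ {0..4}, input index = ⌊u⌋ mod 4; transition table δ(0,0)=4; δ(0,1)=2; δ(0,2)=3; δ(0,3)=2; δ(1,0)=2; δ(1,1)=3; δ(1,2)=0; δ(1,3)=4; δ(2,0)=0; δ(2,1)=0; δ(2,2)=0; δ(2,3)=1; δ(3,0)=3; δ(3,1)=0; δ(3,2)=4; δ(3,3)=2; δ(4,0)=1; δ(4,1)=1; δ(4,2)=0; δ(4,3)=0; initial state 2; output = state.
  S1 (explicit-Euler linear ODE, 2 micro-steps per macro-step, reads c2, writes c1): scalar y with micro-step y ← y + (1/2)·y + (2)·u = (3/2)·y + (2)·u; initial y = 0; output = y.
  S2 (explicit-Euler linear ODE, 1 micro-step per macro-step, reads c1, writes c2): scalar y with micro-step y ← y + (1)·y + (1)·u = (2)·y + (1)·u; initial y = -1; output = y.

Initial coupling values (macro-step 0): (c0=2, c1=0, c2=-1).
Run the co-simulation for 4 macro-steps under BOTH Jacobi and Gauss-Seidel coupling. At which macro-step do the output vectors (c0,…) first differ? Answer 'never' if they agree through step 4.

[Jacobi] macro 1: S0 reads c0=2 → after 1×micro: 0; S1 reads c2=-1 → after 2×micro: -5; S2 reads c1=0 → after 1×micro: -2 ⇒ (c0=0, c1=-5, c2=-2)
[Jacobi] macro 2: S0 reads c0=0 → after 1×micro: 4; S1 reads c2=-2 → after 2×micro: -85/4; S2 reads c1=-5 → after 1×micro: -9 ⇒ (c0=4, c1=-85/4, c2=-9)
[Jacobi] macro 3: S0 reads c0=4 → after 1×micro: 1; S1 reads c2=-9 → after 2×micro: -1485/16; S2 reads c1=-85/4 → after 1×micro: -157/4 ⇒ (c0=1, c1=-1485/16, c2=-157/4)
[Jacobi] macro 4: S0 reads c0=1 → after 1×micro: 3; S1 reads c2=-157/4 → after 2×micro: -25925/64; S2 reads c1=-1485/16 → after 1×micro: -2741/16 ⇒ (c0=3, c1=-25925/64, c2=-2741/16)
[Gauss-Seidel] macro 1: S0 reads c0=2 → after 1×micro: 0; S1 reads c2=-1 → after 2×micro: -5; S2 reads c1=-5 → after 1×micro: -7 ⇒ (c0=0, c1=-5, c2=-7)
[Gauss-Seidel] macro 2: S0 reads c0=0 → after 1×micro: 4; S1 reads c2=-7 → after 2×micro: -185/4; S2 reads c1=-185/4 → after 1×micro: -241/4 ⇒ (c0=4, c1=-185/4, c2=-241/4)
[Gauss-Seidel] macro 3: S0 reads c0=4 → after 1×micro: 1; S1 reads c2=-241/4 → after 2×micro: -6485/16; S2 reads c1=-6485/16 → after 1×micro: -8413/16 ⇒ (c0=1, c1=-6485/16, c2=-8413/16)
[Gauss-Seidel] macro 4: S0 reads c0=1 → after 1×micro: 3; S1 reads c2=-8413/16 → after 2×micro: -226625/64; S2 reads c1=-226625/64 → after 1×micro: -293929/64 ⇒ (c0=3, c1=-226625/64, c2=-293929/64)

first divergence at macro-step: 1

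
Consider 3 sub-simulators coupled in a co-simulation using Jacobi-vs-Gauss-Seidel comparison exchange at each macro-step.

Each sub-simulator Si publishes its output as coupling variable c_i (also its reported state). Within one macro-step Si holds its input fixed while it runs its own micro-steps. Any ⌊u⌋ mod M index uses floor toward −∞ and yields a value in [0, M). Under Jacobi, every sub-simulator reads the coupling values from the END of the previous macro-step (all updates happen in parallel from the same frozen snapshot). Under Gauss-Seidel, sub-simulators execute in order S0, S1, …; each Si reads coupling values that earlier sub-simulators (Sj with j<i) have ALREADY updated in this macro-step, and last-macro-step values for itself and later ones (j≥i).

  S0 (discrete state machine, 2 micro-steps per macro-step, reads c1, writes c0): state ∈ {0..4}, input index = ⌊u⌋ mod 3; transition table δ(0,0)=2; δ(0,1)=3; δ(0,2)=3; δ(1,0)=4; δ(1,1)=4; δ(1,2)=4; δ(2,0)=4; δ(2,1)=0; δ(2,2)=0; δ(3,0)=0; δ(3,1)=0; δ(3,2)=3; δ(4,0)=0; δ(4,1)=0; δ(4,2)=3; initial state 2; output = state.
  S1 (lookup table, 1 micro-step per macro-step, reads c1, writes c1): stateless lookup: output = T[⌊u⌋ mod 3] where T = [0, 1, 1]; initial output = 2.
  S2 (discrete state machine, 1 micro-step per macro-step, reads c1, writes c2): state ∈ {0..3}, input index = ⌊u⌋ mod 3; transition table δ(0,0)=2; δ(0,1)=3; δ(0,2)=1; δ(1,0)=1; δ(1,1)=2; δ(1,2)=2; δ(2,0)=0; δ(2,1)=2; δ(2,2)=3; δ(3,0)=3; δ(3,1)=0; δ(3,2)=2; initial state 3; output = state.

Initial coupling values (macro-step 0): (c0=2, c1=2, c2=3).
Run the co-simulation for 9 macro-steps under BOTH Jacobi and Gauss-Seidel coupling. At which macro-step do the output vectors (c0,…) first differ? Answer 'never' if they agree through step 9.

first divergence at macro-step: 1

[Jacobi] macro 1: S0 reads c1=2 → after 2×micro: 3; S1 reads c1=2 → after 1×micro: 1; S2 reads c1=2 → after 1×micro: 2 ⇒ (c0=3, c1=1, c2=2)
[Jacobi] macro 2: S0 reads c1=1 → after 2×micro: 3; S1 reads c1=1 → after 1×micro: 1; S2 reads c1=1 → after 1×micro: 2 ⇒ (c0=3, c1=1, c2=2)
[Jacobi] macro 3: S0 reads c1=1 → after 2×micro: 3; S1 reads c1=1 → after 1×micro: 1; S2 reads c1=1 → after 1×micro: 2 ⇒ (c0=3, c1=1, c2=2)
[Jacobi] macro 4: S0 reads c1=1 → after 2×micro: 3; S1 reads c1=1 → after 1×micro: 1; S2 reads c1=1 → after 1×micro: 2 ⇒ (c0=3, c1=1, c2=2)
[Jacobi] macro 5: S0 reads c1=1 → after 2×micro: 3; S1 reads c1=1 → after 1×micro: 1; S2 reads c1=1 → after 1×micro: 2 ⇒ (c0=3, c1=1, c2=2)
[Jacobi] macro 6: S0 reads c1=1 → after 2×micro: 3; S1 reads c1=1 → after 1×micro: 1; S2 reads c1=1 → after 1×micro: 2 ⇒ (c0=3, c1=1, c2=2)
[Jacobi] macro 7: S0 reads c1=1 → after 2×micro: 3; S1 reads c1=1 → after 1×micro: 1; S2 reads c1=1 → after 1×micro: 2 ⇒ (c0=3, c1=1, c2=2)
[Jacobi] macro 8: S0 reads c1=1 → after 2×micro: 3; S1 reads c1=1 → after 1×micro: 1; S2 reads c1=1 → after 1×micro: 2 ⇒ (c0=3, c1=1, c2=2)
[Jacobi] macro 9: S0 reads c1=1 → after 2×micro: 3; S1 reads c1=1 → after 1×micro: 1; S2 reads c1=1 → after 1×micro: 2 ⇒ (c0=3, c1=1, c2=2)
[Gauss-Seidel] macro 1: S0 reads c1=2 → after 2×micro: 3; S1 reads c1=2 → after 1×micro: 1; S2 reads c1=1 → after 1×micro: 0 ⇒ (c0=3, c1=1, c2=0)
[Gauss-Seidel] macro 2: S0 reads c1=1 → after 2×micro: 3; S1 reads c1=1 → after 1×micro: 1; S2 reads c1=1 → after 1×micro: 3 ⇒ (c0=3, c1=1, c2=3)
[Gauss-Seidel] macro 3: S0 reads c1=1 → after 2×micro: 3; S1 reads c1=1 → after 1×micro: 1; S2 reads c1=1 → after 1×micro: 0 ⇒ (c0=3, c1=1, c2=0)
[Gauss-Seidel] macro 4: S0 reads c1=1 → after 2×micro: 3; S1 reads c1=1 → after 1×micro: 1; S2 reads c1=1 → after 1×micro: 3 ⇒ (c0=3, c1=1, c2=3)
[Gauss-Seidel] macro 5: S0 reads c1=1 → after 2×micro: 3; S1 reads c1=1 → after 1×micro: 1; S2 reads c1=1 → after 1×micro: 0 ⇒ (c0=3, c1=1, c2=0)
[Gauss-Seidel] macro 6: S0 reads c1=1 → after 2×micro: 3; S1 reads c1=1 → after 1×micro: 1; S2 reads c1=1 → after 1×micro: 3 ⇒ (c0=3, c1=1, c2=3)
[Gauss-Seidel] macro 7: S0 reads c1=1 → after 2×micro: 3; S1 reads c1=1 → after 1×micro: 1; S2 reads c1=1 → after 1×micro: 0 ⇒ (c0=3, c1=1, c2=0)
[Gauss-Seidel] macro 8: S0 reads c1=1 → after 2×micro: 3; S1 reads c1=1 → after 1×micro: 1; S2 reads c1=1 → after 1×micro: 3 ⇒ (c0=3, c1=1, c2=3)
[Gauss-Seidel] macro 9: S0 reads c1=1 → after 2×micro: 3; S1 reads c1=1 → after 1×micro: 1; S2 reads c1=1 → after 1×micro: 0 ⇒ (c0=3, c1=1, c2=0)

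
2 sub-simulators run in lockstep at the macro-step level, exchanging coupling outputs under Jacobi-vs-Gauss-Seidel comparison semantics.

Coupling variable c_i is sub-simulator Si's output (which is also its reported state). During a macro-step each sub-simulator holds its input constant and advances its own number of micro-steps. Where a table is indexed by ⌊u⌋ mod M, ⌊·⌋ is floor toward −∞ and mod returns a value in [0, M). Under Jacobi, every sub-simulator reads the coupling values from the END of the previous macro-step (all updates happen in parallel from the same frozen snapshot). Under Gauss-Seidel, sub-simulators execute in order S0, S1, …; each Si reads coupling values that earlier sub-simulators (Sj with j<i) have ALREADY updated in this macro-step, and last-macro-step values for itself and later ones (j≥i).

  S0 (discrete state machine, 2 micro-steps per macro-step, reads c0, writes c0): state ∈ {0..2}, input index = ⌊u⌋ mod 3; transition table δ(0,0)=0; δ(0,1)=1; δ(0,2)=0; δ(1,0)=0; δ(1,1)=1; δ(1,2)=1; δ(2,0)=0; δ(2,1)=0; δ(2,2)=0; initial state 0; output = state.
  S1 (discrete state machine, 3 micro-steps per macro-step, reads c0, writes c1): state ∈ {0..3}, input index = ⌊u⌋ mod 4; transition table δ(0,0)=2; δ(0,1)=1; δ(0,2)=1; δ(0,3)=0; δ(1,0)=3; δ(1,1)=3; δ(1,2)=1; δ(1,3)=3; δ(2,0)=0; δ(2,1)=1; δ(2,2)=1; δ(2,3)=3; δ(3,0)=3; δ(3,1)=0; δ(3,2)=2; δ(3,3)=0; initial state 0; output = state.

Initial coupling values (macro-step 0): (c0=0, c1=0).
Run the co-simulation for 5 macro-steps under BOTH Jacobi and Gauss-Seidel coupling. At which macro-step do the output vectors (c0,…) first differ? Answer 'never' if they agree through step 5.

first divergence at macro-step: never

[Jacobi] macro 1: S0 reads c0=0 → after 2×micro: 0; S1 reads c0=0 → after 3×micro: 2 ⇒ (c0=0, c1=2)
[Jacobi] macro 2: S0 reads c0=0 → after 2×micro: 0; S1 reads c0=0 → after 3×micro: 0 ⇒ (c0=0, c1=0)
[Jacobi] macro 3: S0 reads c0=0 → after 2×micro: 0; S1 reads c0=0 → after 3×micro: 2 ⇒ (c0=0, c1=2)
[Jacobi] macro 4: S0 reads c0=0 → after 2×micro: 0; S1 reads c0=0 → after 3×micro: 0 ⇒ (c0=0, c1=0)
[Jacobi] macro 5: S0 reads c0=0 → after 2×micro: 0; S1 reads c0=0 → after 3×micro: 2 ⇒ (c0=0, c1=2)
[Gauss-Seidel] macro 1: S0 reads c0=0 → after 2×micro: 0; S1 reads c0=0 → after 3×micro: 2 ⇒ (c0=0, c1=2)
[Gauss-Seidel] macro 2: S0 reads c0=0 → after 2×micro: 0; S1 reads c0=0 → after 3×micro: 0 ⇒ (c0=0, c1=0)
[Gauss-Seidel] macro 3: S0 reads c0=0 → after 2×micro: 0; S1 reads c0=0 → after 3×micro: 2 ⇒ (c0=0, c1=2)
[Gauss-Seidel] macro 4: S0 reads c0=0 → after 2×micro: 0; S1 reads c0=0 → after 3×micro: 0 ⇒ (c0=0, c1=0)
[Gauss-Seidel] macro 5: S0 reads c0=0 → after 2×micro: 0; S1 reads c0=0 → after 3×micro: 2 ⇒ (c0=0, c1=2)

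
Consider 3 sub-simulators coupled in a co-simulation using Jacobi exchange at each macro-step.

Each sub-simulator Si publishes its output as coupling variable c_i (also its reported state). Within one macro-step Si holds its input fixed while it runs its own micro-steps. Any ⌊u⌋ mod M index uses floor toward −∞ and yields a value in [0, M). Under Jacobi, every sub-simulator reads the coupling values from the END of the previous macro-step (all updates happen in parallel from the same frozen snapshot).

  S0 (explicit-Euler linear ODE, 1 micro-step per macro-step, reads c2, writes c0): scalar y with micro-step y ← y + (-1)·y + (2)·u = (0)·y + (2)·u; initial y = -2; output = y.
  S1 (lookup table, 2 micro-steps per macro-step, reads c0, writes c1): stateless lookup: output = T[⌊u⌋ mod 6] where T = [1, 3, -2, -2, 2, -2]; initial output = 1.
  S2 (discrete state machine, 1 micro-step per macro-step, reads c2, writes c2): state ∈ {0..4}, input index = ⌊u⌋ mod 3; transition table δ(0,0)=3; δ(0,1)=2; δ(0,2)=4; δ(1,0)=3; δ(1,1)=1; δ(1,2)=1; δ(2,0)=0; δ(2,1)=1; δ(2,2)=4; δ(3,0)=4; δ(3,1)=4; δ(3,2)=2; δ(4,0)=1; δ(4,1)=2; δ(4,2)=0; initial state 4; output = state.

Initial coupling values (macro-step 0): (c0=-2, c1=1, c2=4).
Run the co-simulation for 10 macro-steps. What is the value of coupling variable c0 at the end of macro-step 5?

c0 at macro-step 5 = 8

macro 1: S0 reads c2=4 → after 1×micro: 8; S1 reads c0=-2 → after 2×micro: 2; S2 reads c2=4 → after 1×micro: 2 ⇒ (c0=8, c1=2, c2=2)
macro 2: S0 reads c2=2 → after 1×micro: 4; S1 reads c0=8 → after 2×micro: -2; S2 reads c2=2 → after 1×micro: 4 ⇒ (c0=4, c1=-2, c2=4)
macro 3: S0 reads c2=4 → after 1×micro: 8; S1 reads c0=4 → after 2×micro: 2; S2 reads c2=4 → after 1×micro: 2 ⇒ (c0=8, c1=2, c2=2)
macro 4: S0 reads c2=2 → after 1×micro: 4; S1 reads c0=8 → after 2×micro: -2; S2 reads c2=2 → after 1×micro: 4 ⇒ (c0=4, c1=-2, c2=4)
macro 5: S0 reads c2=4 → after 1×micro: 8; S1 reads c0=4 → after 2×micro: 2; S2 reads c2=4 → after 1×micro: 2 ⇒ (c0=8, c1=2, c2=2)
macro 6: S0 reads c2=2 → after 1×micro: 4; S1 reads c0=8 → after 2×micro: -2; S2 reads c2=2 → after 1×micro: 4 ⇒ (c0=4, c1=-2, c2=4)
macro 7: S0 reads c2=4 → after 1×micro: 8; S1 reads c0=4 → after 2×micro: 2; S2 reads c2=4 → after 1×micro: 2 ⇒ (c0=8, c1=2, c2=2)
macro 8: S0 reads c2=2 → after 1×micro: 4; S1 reads c0=8 → after 2×micro: -2; S2 reads c2=2 → after 1×micro: 4 ⇒ (c0=4, c1=-2, c2=4)
macro 9: S0 reads c2=4 → after 1×micro: 8; S1 reads c0=4 → after 2×micro: 2; S2 reads c2=4 → after 1×micro: 2 ⇒ (c0=8, c1=2, c2=2)
macro 10: S0 reads c2=2 → after 1×micro: 4; S1 reads c0=8 → after 2×micro: -2; S2 reads c2=2 → after 1×micro: 4 ⇒ (c0=4, c1=-2, c2=4)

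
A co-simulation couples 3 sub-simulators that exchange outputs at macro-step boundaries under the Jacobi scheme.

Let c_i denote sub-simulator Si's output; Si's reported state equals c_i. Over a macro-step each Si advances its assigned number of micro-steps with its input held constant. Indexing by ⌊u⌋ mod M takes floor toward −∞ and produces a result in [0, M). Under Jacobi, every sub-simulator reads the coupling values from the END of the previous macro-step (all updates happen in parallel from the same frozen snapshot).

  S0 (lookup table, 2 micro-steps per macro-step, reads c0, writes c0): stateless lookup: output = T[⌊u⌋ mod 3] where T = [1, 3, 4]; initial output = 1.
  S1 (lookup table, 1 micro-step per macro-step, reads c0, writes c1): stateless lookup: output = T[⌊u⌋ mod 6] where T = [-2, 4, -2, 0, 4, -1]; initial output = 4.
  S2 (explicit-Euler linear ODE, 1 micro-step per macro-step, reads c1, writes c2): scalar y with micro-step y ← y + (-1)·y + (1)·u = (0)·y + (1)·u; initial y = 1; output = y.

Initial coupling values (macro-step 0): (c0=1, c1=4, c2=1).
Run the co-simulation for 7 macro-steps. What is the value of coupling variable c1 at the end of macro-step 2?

macro 1: S0 reads c0=1 → after 2×micro: 3; S1 reads c0=1 → after 1×micro: 4; S2 reads c1=4 → after 1×micro: 4 ⇒ (c0=3, c1=4, c2=4)
macro 2: S0 reads c0=3 → after 2×micro: 1; S1 reads c0=3 → after 1×micro: 0; S2 reads c1=4 → after 1×micro: 4 ⇒ (c0=1, c1=0, c2=4)
macro 3: S0 reads c0=1 → after 2×micro: 3; S1 reads c0=1 → after 1×micro: 4; S2 reads c1=0 → after 1×micro: 0 ⇒ (c0=3, c1=4, c2=0)
macro 4: S0 reads c0=3 → after 2×micro: 1; S1 reads c0=3 → after 1×micro: 0; S2 reads c1=4 → after 1×micro: 4 ⇒ (c0=1, c1=0, c2=4)
macro 5: S0 reads c0=1 → after 2×micro: 3; S1 reads c0=1 → after 1×micro: 4; S2 reads c1=0 → after 1×micro: 0 ⇒ (c0=3, c1=4, c2=0)
macro 6: S0 reads c0=3 → after 2×micro: 1; S1 reads c0=3 → after 1×micro: 0; S2 reads c1=4 → after 1×micro: 4 ⇒ (c0=1, c1=0, c2=4)
macro 7: S0 reads c0=1 → after 2×micro: 3; S1 reads c0=1 → after 1×micro: 4; S2 reads c1=0 → after 1×micro: 0 ⇒ (c0=3, c1=4, c2=0)

c1 at macro-step 2 = 0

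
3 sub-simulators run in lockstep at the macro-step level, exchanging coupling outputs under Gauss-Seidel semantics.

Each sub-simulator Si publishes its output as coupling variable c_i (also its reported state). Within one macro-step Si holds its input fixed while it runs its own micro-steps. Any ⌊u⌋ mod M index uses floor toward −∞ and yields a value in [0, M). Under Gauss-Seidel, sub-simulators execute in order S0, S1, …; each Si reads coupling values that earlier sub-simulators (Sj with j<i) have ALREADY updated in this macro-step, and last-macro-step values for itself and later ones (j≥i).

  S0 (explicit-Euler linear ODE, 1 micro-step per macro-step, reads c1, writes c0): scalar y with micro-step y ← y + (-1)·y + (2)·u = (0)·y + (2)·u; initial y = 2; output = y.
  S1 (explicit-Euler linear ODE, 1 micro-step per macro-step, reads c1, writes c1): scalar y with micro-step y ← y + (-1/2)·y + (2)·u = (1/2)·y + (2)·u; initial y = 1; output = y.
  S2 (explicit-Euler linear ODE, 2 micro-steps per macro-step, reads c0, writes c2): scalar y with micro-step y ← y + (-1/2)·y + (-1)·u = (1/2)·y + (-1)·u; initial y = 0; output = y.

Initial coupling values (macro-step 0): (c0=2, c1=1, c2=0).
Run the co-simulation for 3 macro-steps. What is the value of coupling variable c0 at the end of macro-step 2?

macro 1: S0 reads c1=1 → after 1×micro: 2; S1 reads c1=1 → after 1×micro: 5/2; S2 reads c0=2 → after 2×micro: -3 ⇒ (c0=2, c1=5/2, c2=-3)
macro 2: S0 reads c1=5/2 → after 1×micro: 5; S1 reads c1=5/2 → after 1×micro: 25/4; S2 reads c0=5 → after 2×micro: -33/4 ⇒ (c0=5, c1=25/4, c2=-33/4)
macro 3: S0 reads c1=25/4 → after 1×micro: 25/2; S1 reads c1=25/4 → after 1×micro: 125/8; S2 reads c0=25/2 → after 2×micro: -333/16 ⇒ (c0=25/2, c1=125/8, c2=-333/16)

c0 at macro-step 2 = 5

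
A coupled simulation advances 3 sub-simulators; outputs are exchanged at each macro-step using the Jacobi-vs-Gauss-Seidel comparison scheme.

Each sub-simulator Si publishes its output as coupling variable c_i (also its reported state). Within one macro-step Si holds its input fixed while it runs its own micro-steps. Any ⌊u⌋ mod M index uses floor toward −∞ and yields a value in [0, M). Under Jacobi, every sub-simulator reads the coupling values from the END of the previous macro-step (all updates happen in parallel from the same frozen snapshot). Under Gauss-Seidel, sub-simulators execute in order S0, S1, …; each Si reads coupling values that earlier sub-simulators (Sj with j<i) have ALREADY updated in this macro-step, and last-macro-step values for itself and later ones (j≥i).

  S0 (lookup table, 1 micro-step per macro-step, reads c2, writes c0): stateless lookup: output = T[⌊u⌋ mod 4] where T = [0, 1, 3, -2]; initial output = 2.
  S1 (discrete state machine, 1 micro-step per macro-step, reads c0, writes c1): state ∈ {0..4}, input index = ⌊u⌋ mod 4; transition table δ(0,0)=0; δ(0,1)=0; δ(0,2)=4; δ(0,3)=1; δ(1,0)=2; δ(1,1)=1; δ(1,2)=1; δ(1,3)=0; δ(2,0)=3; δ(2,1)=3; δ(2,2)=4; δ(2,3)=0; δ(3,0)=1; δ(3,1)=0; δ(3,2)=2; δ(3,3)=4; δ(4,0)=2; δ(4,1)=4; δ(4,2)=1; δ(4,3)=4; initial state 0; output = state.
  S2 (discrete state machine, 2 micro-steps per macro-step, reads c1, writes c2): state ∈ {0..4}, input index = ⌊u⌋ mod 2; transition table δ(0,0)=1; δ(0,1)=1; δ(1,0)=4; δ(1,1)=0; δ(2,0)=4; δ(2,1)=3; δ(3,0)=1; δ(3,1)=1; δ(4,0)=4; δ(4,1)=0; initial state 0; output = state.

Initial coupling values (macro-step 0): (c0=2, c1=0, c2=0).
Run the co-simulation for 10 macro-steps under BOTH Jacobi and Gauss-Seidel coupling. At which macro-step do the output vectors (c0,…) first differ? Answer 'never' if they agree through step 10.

first divergence at macro-step: 1

[Jacobi] macro 1: S0 reads c2=0 → after 1×micro: 0; S1 reads c0=2 → after 1×micro: 4; S2 reads c1=0 → after 2×micro: 4 ⇒ (c0=0, c1=4, c2=4)
[Jacobi] macro 2: S0 reads c2=4 → after 1×micro: 0; S1 reads c0=0 → after 1×micro: 2; S2 reads c1=4 → after 2×micro: 4 ⇒ (c0=0, c1=2, c2=4)
[Jacobi] macro 3: S0 reads c2=4 → after 1×micro: 0; S1 reads c0=0 → after 1×micro: 3; S2 reads c1=2 → after 2×micro: 4 ⇒ (c0=0, c1=3, c2=4)
[Jacobi] macro 4: S0 reads c2=4 → after 1×micro: 0; S1 reads c0=0 → after 1×micro: 1; S2 reads c1=3 → after 2×micro: 1 ⇒ (c0=0, c1=1, c2=1)
[Jacobi] macro 5: S0 reads c2=1 → after 1×micro: 1; S1 reads c0=0 → after 1×micro: 2; S2 reads c1=1 → after 2×micro: 1 ⇒ (c0=1, c1=2, c2=1)
[Jacobi] macro 6: S0 reads c2=1 → after 1×micro: 1; S1 reads c0=1 → after 1×micro: 3; S2 reads c1=2 → after 2×micro: 4 ⇒ (c0=1, c1=3, c2=4)
[Jacobi] macro 7: S0 reads c2=4 → after 1×micro: 0; S1 reads c0=1 → after 1×micro: 0; S2 reads c1=3 → after 2×micro: 1 ⇒ (c0=0, c1=0, c2=1)
[Jacobi] macro 8: S0 reads c2=1 → after 1×micro: 1; S1 reads c0=0 → after 1×micro: 0; S2 reads c1=0 → after 2×micro: 4 ⇒ (c0=1, c1=0, c2=4)
[Jacobi] macro 9: S0 reads c2=4 → after 1×micro: 0; S1 reads c0=1 → after 1×micro: 0; S2 reads c1=0 → after 2×micro: 4 ⇒ (c0=0, c1=0, c2=4)
[Jacobi] macro 10: S0 reads c2=4 → after 1×micro: 0; S1 reads c0=0 → after 1×micro: 0; S2 reads c1=0 → after 2×micro: 4 ⇒ (c0=0, c1=0, c2=4)
[Gauss-Seidel] macro 1: S0 reads c2=0 → after 1×micro: 0; S1 reads c0=0 → after 1×micro: 0; S2 reads c1=0 → after 2×micro: 4 ⇒ (c0=0, c1=0, c2=4)
[Gauss-Seidel] macro 2: S0 reads c2=4 → after 1×micro: 0; S1 reads c0=0 → after 1×micro: 0; S2 reads c1=0 → after 2×micro: 4 ⇒ (c0=0, c1=0, c2=4)
[Gauss-Seidel] macro 3: S0 reads c2=4 → after 1×micro: 0; S1 reads c0=0 → after 1×micro: 0; S2 reads c1=0 → after 2×micro: 4 ⇒ (c0=0, c1=0, c2=4)
[Gauss-Seidel] macro 4: S0 reads c2=4 → after 1×micro: 0; S1 reads c0=0 → after 1×micro: 0; S2 reads c1=0 → after 2×micro: 4 ⇒ (c0=0, c1=0, c2=4)
[Gauss-Seidel] macro 5: S0 reads c2=4 → after 1×micro: 0; S1 reads c0=0 → after 1×micro: 0; S2 reads c1=0 → after 2×micro: 4 ⇒ (c0=0, c1=0, c2=4)
[Gauss-Seidel] macro 6: S0 reads c2=4 → after 1×micro: 0; S1 reads c0=0 → after 1×micro: 0; S2 reads c1=0 → after 2×micro: 4 ⇒ (c0=0, c1=0, c2=4)
[Gauss-Seidel] macro 7: S0 reads c2=4 → after 1×micro: 0; S1 reads c0=0 → after 1×micro: 0; S2 reads c1=0 → after 2×micro: 4 ⇒ (c0=0, c1=0, c2=4)
[Gauss-Seidel] macro 8: S0 reads c2=4 → after 1×micro: 0; S1 reads c0=0 → after 1×micro: 0; S2 reads c1=0 → after 2×micro: 4 ⇒ (c0=0, c1=0, c2=4)
[Gauss-Seidel] macro 9: S0 reads c2=4 → after 1×micro: 0; S1 reads c0=0 → after 1×micro: 0; S2 reads c1=0 → after 2×micro: 4 ⇒ (c0=0, c1=0, c2=4)
[Gauss-Seidel] macro 10: S0 reads c2=4 → after 1×micro: 0; S1 reads c0=0 → after 1×micro: 0; S2 reads c1=0 → after 2×micro: 4 ⇒ (c0=0, c1=0, c2=4)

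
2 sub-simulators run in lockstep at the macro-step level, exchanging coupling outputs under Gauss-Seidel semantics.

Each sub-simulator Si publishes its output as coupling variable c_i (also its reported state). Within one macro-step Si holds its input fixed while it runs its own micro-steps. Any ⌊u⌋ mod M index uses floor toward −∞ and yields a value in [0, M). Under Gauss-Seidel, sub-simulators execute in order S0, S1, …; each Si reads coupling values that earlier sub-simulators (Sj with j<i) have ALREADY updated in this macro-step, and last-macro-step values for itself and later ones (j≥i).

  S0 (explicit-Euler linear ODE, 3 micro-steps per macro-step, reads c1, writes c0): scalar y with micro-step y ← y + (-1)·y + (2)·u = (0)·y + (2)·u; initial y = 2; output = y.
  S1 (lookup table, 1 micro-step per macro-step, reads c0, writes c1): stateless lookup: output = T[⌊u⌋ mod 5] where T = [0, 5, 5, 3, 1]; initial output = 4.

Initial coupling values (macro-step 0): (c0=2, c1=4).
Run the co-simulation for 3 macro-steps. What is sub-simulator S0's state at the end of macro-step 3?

S0 state at macro-step 3 = 10

macro 1: S0 reads c1=4 → after 3×micro: 8; S1 reads c0=8 → after 1×micro: 3 ⇒ (c0=8, c1=3)
macro 2: S0 reads c1=3 → after 3×micro: 6; S1 reads c0=6 → after 1×micro: 5 ⇒ (c0=6, c1=5)
macro 3: S0 reads c1=5 → after 3×micro: 10; S1 reads c0=10 → after 1×micro: 0 ⇒ (c0=10, c1=0)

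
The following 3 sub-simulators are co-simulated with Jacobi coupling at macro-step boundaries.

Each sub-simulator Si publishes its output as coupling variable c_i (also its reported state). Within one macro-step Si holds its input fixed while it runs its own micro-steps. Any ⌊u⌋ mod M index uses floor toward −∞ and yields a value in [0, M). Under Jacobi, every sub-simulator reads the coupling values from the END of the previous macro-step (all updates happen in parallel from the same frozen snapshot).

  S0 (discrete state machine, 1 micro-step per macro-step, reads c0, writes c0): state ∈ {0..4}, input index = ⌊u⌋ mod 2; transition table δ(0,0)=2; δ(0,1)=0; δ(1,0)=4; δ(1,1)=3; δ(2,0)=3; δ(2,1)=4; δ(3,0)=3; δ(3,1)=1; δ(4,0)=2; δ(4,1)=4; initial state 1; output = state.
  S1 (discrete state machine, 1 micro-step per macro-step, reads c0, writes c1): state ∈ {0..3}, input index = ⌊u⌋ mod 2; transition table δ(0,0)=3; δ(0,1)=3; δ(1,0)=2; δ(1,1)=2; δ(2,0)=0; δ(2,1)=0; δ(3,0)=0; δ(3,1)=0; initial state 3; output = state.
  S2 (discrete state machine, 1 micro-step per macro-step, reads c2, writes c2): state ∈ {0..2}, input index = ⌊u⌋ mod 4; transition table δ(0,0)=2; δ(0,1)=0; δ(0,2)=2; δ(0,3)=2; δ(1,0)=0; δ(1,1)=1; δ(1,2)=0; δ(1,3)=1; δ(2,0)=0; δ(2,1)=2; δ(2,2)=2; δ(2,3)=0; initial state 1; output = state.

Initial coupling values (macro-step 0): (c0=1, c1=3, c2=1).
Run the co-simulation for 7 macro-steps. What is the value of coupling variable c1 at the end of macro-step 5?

macro 1: S0 reads c0=1 → after 1×micro: 3; S1 reads c0=1 → after 1×micro: 0; S2 reads c2=1 → after 1×micro: 1 ⇒ (c0=3, c1=0, c2=1)
macro 2: S0 reads c0=3 → after 1×micro: 1; S1 reads c0=3 → after 1×micro: 3; S2 reads c2=1 → after 1×micro: 1 ⇒ (c0=1, c1=3, c2=1)
macro 3: S0 reads c0=1 → after 1×micro: 3; S1 reads c0=1 → after 1×micro: 0; S2 reads c2=1 → after 1×micro: 1 ⇒ (c0=3, c1=0, c2=1)
macro 4: S0 reads c0=3 → after 1×micro: 1; S1 reads c0=3 → after 1×micro: 3; S2 reads c2=1 → after 1×micro: 1 ⇒ (c0=1, c1=3, c2=1)
macro 5: S0 reads c0=1 → after 1×micro: 3; S1 reads c0=1 → after 1×micro: 0; S2 reads c2=1 → after 1×micro: 1 ⇒ (c0=3, c1=0, c2=1)
macro 6: S0 reads c0=3 → after 1×micro: 1; S1 reads c0=3 → after 1×micro: 3; S2 reads c2=1 → after 1×micro: 1 ⇒ (c0=1, c1=3, c2=1)
macro 7: S0 reads c0=1 → after 1×micro: 3; S1 reads c0=1 → after 1×micro: 0; S2 reads c2=1 → after 1×micro: 1 ⇒ (c0=3, c1=0, c2=1)

c1 at macro-step 5 = 0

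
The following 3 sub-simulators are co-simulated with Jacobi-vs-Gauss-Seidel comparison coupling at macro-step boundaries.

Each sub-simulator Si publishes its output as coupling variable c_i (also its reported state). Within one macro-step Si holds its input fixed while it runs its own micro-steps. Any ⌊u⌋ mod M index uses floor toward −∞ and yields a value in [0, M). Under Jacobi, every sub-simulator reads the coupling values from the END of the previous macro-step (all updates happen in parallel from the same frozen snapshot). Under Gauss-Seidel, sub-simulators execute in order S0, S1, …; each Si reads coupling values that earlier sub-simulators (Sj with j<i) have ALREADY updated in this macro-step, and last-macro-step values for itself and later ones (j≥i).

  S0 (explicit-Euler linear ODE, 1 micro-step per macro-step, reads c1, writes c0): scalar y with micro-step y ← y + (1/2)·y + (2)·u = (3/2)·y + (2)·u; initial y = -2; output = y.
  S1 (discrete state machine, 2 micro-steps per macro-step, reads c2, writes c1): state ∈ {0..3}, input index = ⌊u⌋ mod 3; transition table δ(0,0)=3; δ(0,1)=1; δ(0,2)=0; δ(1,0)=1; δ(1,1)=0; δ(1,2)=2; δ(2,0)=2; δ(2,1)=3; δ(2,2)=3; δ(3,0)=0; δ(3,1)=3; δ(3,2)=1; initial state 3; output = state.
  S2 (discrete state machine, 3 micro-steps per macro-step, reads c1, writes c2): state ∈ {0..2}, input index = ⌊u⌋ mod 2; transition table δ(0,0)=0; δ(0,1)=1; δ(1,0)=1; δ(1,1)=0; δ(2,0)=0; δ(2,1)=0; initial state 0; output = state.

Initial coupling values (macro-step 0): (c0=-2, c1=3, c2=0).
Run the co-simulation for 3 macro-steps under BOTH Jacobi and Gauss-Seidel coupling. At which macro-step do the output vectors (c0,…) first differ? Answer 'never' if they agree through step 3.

[Jacobi] macro 1: S0 reads c1=3 → after 1×micro: 3; S1 reads c2=0 → after 2×micro: 3; S2 reads c1=3 → after 3×micro: 1 ⇒ (c0=3, c1=3, c2=1)
[Jacobi] macro 2: S0 reads c1=3 → after 1×micro: 21/2; S1 reads c2=1 → after 2×micro: 3; S2 reads c1=3 → after 3×micro: 0 ⇒ (c0=21/2, c1=3, c2=0)
[Jacobi] macro 3: S0 reads c1=3 → after 1×micro: 87/4; S1 reads c2=0 → after 2×micro: 3; S2 reads c1=3 → after 3×micro: 1 ⇒ (c0=87/4, c1=3, c2=1)
[Gauss-Seidel] macro 1: S0 reads c1=3 → after 1×micro: 3; S1 reads c2=0 → after 2×micro: 3; S2 reads c1=3 → after 3×micro: 1 ⇒ (c0=3, c1=3, c2=1)
[Gauss-Seidel] macro 2: S0 reads c1=3 → after 1×micro: 21/2; S1 reads c2=1 → after 2×micro: 3; S2 reads c1=3 → after 3×micro: 0 ⇒ (c0=21/2, c1=3, c2=0)
[Gauss-Seidel] macro 3: S0 reads c1=3 → after 1×micro: 87/4; S1 reads c2=0 → after 2×micro: 3; S2 reads c1=3 → after 3×micro: 1 ⇒ (c0=87/4, c1=3, c2=1)

first divergence at macro-step: never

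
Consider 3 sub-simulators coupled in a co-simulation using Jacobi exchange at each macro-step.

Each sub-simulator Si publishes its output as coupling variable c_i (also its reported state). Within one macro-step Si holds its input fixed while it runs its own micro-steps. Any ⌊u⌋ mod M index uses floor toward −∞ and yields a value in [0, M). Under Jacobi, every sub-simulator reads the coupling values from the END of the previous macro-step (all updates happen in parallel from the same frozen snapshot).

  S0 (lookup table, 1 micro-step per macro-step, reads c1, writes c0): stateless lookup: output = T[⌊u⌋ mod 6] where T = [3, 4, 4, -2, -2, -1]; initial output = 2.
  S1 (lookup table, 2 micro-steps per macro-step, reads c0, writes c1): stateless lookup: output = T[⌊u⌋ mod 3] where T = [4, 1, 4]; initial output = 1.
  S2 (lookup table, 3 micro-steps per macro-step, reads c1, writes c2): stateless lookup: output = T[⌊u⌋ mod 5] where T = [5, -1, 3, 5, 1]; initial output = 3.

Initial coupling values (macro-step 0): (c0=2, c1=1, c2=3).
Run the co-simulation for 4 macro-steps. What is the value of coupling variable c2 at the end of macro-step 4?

c2 at macro-step 4 = -1

macro 1: S0 reads c1=1 → after 1×micro: 4; S1 reads c0=2 → after 2×micro: 4; S2 reads c1=1 → after 3×micro: -1 ⇒ (c0=4, c1=4, c2=-1)
macro 2: S0 reads c1=4 → after 1×micro: -2; S1 reads c0=4 → after 2×micro: 1; S2 reads c1=4 → after 3×micro: 1 ⇒ (c0=-2, c1=1, c2=1)
macro 3: S0 reads c1=1 → after 1×micro: 4; S1 reads c0=-2 → after 2×micro: 1; S2 reads c1=1 → after 3×micro: -1 ⇒ (c0=4, c1=1, c2=-1)
macro 4: S0 reads c1=1 → after 1×micro: 4; S1 reads c0=4 → after 2×micro: 1; S2 reads c1=1 → after 3×micro: -1 ⇒ (c0=4, c1=1, c2=-1)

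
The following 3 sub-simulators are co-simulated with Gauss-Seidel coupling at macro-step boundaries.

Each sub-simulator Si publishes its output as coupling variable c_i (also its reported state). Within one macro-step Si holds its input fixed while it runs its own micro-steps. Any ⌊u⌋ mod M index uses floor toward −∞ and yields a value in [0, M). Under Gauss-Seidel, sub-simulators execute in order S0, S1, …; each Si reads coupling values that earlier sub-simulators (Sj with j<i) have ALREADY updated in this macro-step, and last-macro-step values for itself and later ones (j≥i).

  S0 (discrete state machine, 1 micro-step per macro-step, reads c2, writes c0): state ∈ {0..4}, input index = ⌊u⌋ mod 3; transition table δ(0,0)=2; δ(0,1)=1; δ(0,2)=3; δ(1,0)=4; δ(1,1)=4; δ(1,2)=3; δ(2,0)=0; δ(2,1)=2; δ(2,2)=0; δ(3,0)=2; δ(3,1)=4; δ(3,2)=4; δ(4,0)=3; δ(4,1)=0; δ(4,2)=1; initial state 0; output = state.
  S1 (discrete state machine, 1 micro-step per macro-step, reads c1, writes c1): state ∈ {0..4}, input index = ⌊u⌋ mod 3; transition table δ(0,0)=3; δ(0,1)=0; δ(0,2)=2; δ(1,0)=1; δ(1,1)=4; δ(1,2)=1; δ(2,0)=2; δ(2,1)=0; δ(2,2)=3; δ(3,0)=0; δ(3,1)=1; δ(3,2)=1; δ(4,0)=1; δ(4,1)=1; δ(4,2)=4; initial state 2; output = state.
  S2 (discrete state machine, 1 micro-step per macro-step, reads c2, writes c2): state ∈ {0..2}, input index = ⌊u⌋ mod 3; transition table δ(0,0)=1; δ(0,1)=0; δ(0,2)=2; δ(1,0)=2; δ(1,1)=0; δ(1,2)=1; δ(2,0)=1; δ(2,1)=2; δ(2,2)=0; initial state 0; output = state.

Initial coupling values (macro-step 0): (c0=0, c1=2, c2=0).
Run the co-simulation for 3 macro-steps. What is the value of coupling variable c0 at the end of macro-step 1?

c0 at macro-step 1 = 2

macro 1: S0 reads c2=0 → after 1×micro: 2; S1 reads c1=2 → after 1×micro: 3; S2 reads c2=0 → after 1×micro: 1 ⇒ (c0=2, c1=3, c2=1)
macro 2: S0 reads c2=1 → after 1×micro: 2; S1 reads c1=3 → after 1×micro: 0; S2 reads c2=1 → after 1×micro: 0 ⇒ (c0=2, c1=0, c2=0)
macro 3: S0 reads c2=0 → after 1×micro: 0; S1 reads c1=0 → after 1×micro: 3; S2 reads c2=0 → after 1×micro: 1 ⇒ (c0=0, c1=3, c2=1)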